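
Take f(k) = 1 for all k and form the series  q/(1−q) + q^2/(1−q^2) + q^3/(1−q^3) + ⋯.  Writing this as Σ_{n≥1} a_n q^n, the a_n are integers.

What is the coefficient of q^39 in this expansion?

q^39  k|39↦f(k): 1:1 3:1 13:1 39:1  a_39=4

a_39 = 4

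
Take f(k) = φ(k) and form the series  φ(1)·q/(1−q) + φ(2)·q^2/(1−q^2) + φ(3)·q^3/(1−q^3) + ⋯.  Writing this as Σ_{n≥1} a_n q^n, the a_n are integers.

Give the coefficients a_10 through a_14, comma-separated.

d|10:{10,5,2,1}  Σφ=4+4+1+1=10
q^11  k|11↦φ(k): 1:1 11:10  a_11=11
[q^12] φ(1)=1,φ(2)=1,φ(3)=2,φ(4)=2,φ(6)=2,φ(12)=4 ⇒ 12
d|13:{13,1}  Σφ=12+1=13
n=14: 14·1 7·2 2·7 1·14  φ→[6+6+1+1]=14

10, 11, 12, 13, 14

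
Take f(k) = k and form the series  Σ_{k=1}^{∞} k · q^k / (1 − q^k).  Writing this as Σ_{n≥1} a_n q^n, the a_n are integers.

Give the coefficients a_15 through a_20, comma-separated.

24, 31, 18, 39, 20, 42

n=15: 1·15 3·5 5·3 15·1  f→[1+3+5+15]=24
d|16:{1,2,4,8,16}  Σf=1+2+4+8+16=31
[q^17] f(17)=17,f(1)=1 ⇒ 18
n=18: 1·18 2·9 3·6 6·3 9·2 18·1  f→[1+2+3+6+9+18]=39
n=19: 19·1 1·19  f→[19+1]=20
[q^20] f(1)=1,f(2)=2,f(4)=4,f(5)=5,f(10)=10,f(20)=20 ⇒ 42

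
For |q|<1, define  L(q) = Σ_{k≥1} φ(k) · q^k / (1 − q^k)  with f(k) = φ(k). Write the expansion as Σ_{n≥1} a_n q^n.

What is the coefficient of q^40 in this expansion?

n=40: 40·1 20·2 10·4 8·5 5·8 4·10 2·20 1·40  φ→[16+8+4+4+4+2+1+1]=40

a_40 = 40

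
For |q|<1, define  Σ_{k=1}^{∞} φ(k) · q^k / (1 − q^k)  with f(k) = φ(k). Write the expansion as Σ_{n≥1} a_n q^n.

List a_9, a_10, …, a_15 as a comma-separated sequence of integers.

n=9: 9·1 3·3 1·9  φ→[6+2+1]=9
[q^10] φ(10)=4,φ(5)=4,φ(2)=1,φ(1)=1 ⇒ 10
d|11:{11,1}  Σφ=10+1=11
d|12:{1,2,3,4,6,12}  Σφ=1+1+2+2+2+4=12
[q^13] φ(1)=1,φ(13)=12 ⇒ 13
q^14  k|14↦φ(k): 14:6 7:6 2:1 1:1  a_14=14
q^15  k|15↦φ(k): 15:8 5:4 3:2 1:1  a_15=15

9, 10, 11, 12, 13, 14, 15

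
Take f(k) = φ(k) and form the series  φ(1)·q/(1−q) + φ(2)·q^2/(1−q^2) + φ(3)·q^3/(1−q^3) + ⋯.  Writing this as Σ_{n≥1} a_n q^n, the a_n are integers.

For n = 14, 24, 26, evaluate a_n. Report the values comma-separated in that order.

d|14:{14,7,2,1}  Σφ=6+6+1+1=14
n=24: 24·1 12·2 8·3 6·4 4·6 3·8 2·12 1·24  φ→[8+4+4+2+2+2+1+1]=24
q^26  k|26↦φ(k): 26:12 13:12 2:1 1:1  a_26=26

14, 24, 26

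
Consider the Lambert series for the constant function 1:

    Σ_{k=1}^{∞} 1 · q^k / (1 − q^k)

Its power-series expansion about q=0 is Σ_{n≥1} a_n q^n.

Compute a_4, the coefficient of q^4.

q^4  k|4↦f(k): 4:1 2:1 1:1  a_4=3

a_4 = 3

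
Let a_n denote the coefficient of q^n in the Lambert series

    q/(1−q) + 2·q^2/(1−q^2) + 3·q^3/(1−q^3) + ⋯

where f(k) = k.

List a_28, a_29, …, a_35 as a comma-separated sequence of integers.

56, 30, 72, 32, 63, 48, 54, 48

d|28:{1,2,4,7,14,28}  Σf=1+2+4+7+14+28=56
n=29: 29·1 1·29  f→[29+1]=30
q^30  k|30↦f(k): 30:30 15:15 10:10 6:6 5:5 3:3 2:2 1:1  a_30=72
d|31:{31,1}  Σf=31+1=32
n=32: 1·32 2·16 4·8 8·4 16·2 32·1  f→[1+2+4+8+16+32]=63
q^33  k|33↦f(k): 1:1 3:3 11:11 33:33  a_33=48
q^34  k|34↦f(k): 34:34 17:17 2:2 1:1  a_34=54
n=35: 35·1 7·5 5·7 1·35  f→[35+7+5+1]=48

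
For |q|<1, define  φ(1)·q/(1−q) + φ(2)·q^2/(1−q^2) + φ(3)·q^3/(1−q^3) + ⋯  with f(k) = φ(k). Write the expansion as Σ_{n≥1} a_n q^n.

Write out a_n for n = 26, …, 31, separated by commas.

n=26: 1·26 2·13 13·2 26·1  φ→[1+1+12+12]=26
[q^27] φ(1)=1,φ(3)=2,φ(9)=6,φ(27)=18 ⇒ 27
q^28  k|28↦φ(k): 1:1 2:1 4:2 7:6 14:6 28:12  a_28=28
d|29:{1,29}  Σφ=1+28=29
n=30: 30·1 15·2 10·3 6·5 5·6 3·10 2·15 1·30  φ→[8+8+4+2+4+2+1+1]=30
n=31: 31·1 1·31  φ→[30+1]=31

26, 27, 28, 29, 30, 31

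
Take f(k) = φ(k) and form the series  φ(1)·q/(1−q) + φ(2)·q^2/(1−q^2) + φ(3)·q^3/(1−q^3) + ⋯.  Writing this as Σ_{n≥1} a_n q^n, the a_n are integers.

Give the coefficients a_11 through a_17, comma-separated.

[q^11] φ(11)=10,φ(1)=1 ⇒ 11
n=12: 12·1 6·2 4·3 3·4 2·6 1·12  φ→[4+2+2+2+1+1]=12
q^13  k|13↦φ(k): 1:1 13:12  a_13=13
d|14:{1,2,7,14}  Σφ=1+1+6+6=14
n=15: 1·15 3·5 5·3 15·1  φ→[1+2+4+8]=15
[q^16] φ(16)=8,φ(8)=4,φ(4)=2,φ(2)=1,φ(1)=1 ⇒ 16
d|17:{1,17}  Σφ=1+16=17

11, 12, 13, 14, 15, 16, 17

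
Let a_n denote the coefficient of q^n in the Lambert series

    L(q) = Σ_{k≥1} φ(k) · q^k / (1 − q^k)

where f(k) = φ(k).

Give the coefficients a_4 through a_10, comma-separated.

[q^4] φ(4)=2,φ(2)=1,φ(1)=1 ⇒ 4
d|5:{5,1}  Σφ=4+1=5
q^6  k|6↦φ(k): 1:1 2:1 3:2 6:2  a_6=6
q^7  k|7↦φ(k): 7:6 1:1  a_7=7
[q^8] φ(8)=4,φ(4)=2,φ(2)=1,φ(1)=1 ⇒ 8
[q^9] φ(1)=1,φ(3)=2,φ(9)=6 ⇒ 9
n=10: 1·10 2·5 5·2 10·1  φ→[1+1+4+4]=10

4, 5, 6, 7, 8, 9, 10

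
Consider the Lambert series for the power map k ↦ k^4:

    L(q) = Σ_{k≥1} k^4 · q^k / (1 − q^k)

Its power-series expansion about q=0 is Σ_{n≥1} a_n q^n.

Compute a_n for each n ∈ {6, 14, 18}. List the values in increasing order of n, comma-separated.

1394, 40834, 112931

n=6: 1·6 2·3 3·2 6·1  f→[1+16+81+1296]=1394
d|14:{14,7,2,1}  Σf=38416+2401+16+1=40834
[q^18] f(1)=1,f(2)=16,f(3)=81,f(6)=1296,f(9)=6561,f(18)=104976 ⇒ 112931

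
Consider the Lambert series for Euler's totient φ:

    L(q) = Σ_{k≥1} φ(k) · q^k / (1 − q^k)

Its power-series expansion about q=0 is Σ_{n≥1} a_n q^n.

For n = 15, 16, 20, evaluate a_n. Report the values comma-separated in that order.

n=15: 1·15 3·5 5·3 15·1  φ→[1+2+4+8]=15
q^16  k|16↦φ(k): 16:8 8:4 4:2 2:1 1:1  a_16=16
d|20:{1,2,4,5,10,20}  Σφ=1+1+2+4+4+8=20

15, 16, 20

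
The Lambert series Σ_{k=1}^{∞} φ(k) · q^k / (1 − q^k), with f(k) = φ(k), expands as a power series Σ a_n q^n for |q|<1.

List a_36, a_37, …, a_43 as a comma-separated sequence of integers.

q^36  k|36↦φ(k): 1:1 2:1 3:2 4:2 6:2 9:6 12:4 18:6 36:12  a_36=36
[q^37] φ(37)=36,φ(1)=1 ⇒ 37
d|38:{1,2,19,38}  Σφ=1+1+18+18=38
n=39: 39·1 13·3 3·13 1·39  φ→[24+12+2+1]=39
[q^40] φ(40)=16,φ(20)=8,φ(10)=4,φ(8)=4,φ(5)=4,φ(4)=2,φ(2)=1,φ(1)=1 ⇒ 40
d|41:{41,1}  Σφ=40+1=41
d|42:{1,2,3,6,7,14,21,42}  Σφ=1+1+2+2+6+6+12+12=42
d|43:{1,43}  Σφ=1+42=43

36, 37, 38, 39, 40, 41, 42, 43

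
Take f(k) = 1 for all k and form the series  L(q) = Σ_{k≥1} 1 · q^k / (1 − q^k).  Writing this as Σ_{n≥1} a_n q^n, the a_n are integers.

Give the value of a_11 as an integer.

d|11:{11,1}  Σf=1+1=2

a_11 = 2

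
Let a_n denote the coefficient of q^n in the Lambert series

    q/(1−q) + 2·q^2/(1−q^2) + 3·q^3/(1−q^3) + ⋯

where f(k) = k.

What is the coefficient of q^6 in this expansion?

a_6 = 12

n=6: 1·6 2·3 3·2 6·1  f→[1+2+3+6]=12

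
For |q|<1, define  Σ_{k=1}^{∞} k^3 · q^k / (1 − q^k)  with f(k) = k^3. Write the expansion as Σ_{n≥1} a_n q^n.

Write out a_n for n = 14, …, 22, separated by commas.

3096, 3528, 4681, 4914, 6813, 6860, 9198, 9632, 11988

d|14:{14,7,2,1}  Σf=2744+343+8+1=3096
q^15  k|15↦f(k): 15:3375 5:125 3:27 1:1  a_15=3528
[q^16] f(16)=4096,f(8)=512,f(4)=64,f(2)=8,f(1)=1 ⇒ 4681
d|17:{17,1}  Σf=4913+1=4914
d|18:{18,9,6,3,2,1}  Σf=5832+729+216+27+8+1=6813
n=19: 1·19 19·1  f→[1+6859]=6860
[q^20] f(20)=8000,f(10)=1000,f(5)=125,f(4)=64,f(2)=8,f(1)=1 ⇒ 9198
d|21:{1,3,7,21}  Σf=1+27+343+9261=9632
d|22:{1,2,11,22}  Σf=1+8+1331+10648=11988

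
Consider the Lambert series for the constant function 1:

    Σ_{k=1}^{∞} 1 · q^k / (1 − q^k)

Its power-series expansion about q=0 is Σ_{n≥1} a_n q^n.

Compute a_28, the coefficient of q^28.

n=28: 28·1 14·2 7·4 4·7 2·14 1·28  f→[1+1+1+1+1+1]=6

a_28 = 6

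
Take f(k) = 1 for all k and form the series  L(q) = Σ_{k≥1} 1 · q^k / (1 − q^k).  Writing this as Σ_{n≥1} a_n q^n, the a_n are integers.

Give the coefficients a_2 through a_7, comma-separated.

2, 2, 3, 2, 4, 2

[q^2] f(1)=1,f(2)=1 ⇒ 2
[q^3] f(1)=1,f(3)=1 ⇒ 2
q^4  k|4↦f(k): 1:1 2:1 4:1  a_4=3
d|5:{1,5}  Σf=1+1=2
n=6: 6·1 3·2 2·3 1·6  f→[1+1+1+1]=4
d|7:{1,7}  Σf=1+1=2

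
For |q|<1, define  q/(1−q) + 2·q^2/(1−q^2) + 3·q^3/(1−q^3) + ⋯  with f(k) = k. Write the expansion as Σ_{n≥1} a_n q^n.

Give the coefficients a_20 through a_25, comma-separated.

42, 32, 36, 24, 60, 31

d|20:{1,2,4,5,10,20}  Σf=1+2+4+5+10+20=42
[q^21] f(1)=1,f(3)=3,f(7)=7,f(21)=21 ⇒ 32
[q^22] f(22)=22,f(11)=11,f(2)=2,f(1)=1 ⇒ 36
n=23: 1·23 23·1  f→[1+23]=24
q^24  k|24↦f(k): 1:1 2:2 3:3 4:4 6:6 8:8 12:12 24:24  a_24=60
[q^25] f(1)=1,f(5)=5,f(25)=25 ⇒ 31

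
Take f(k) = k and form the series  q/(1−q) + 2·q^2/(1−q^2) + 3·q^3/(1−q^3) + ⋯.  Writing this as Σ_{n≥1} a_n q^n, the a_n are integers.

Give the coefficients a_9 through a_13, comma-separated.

[q^9] f(9)=9,f(3)=3,f(1)=1 ⇒ 13
q^10  k|10↦f(k): 1:1 2:2 5:5 10:10  a_10=18
n=11: 1·11 11·1  f→[1+11]=12
[q^12] f(12)=12,f(6)=6,f(4)=4,f(3)=3,f(2)=2,f(1)=1 ⇒ 28
q^13  k|13↦f(k): 1:1 13:13  a_13=14

13, 18, 12, 28, 14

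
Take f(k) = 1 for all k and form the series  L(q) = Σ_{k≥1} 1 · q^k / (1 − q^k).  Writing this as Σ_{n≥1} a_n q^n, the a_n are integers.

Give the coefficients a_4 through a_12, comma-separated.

n=4: 1·4 2·2 4·1  f→[1+1+1]=3
[q^5] f(5)=1,f(1)=1 ⇒ 2
n=6: 1·6 2·3 3·2 6·1  f→[1+1+1+1]=4
q^7  k|7↦f(k): 7:1 1:1  a_7=2
d|8:{1,2,4,8}  Σf=1+1+1+1=4
[q^9] f(9)=1,f(3)=1,f(1)=1 ⇒ 3
[q^10] f(10)=1,f(5)=1,f(2)=1,f(1)=1 ⇒ 4
[q^11] f(11)=1,f(1)=1 ⇒ 2
n=12: 12·1 6·2 4·3 3·4 2·6 1·12  f→[1+1+1+1+1+1]=6

3, 2, 4, 2, 4, 3, 4, 2, 6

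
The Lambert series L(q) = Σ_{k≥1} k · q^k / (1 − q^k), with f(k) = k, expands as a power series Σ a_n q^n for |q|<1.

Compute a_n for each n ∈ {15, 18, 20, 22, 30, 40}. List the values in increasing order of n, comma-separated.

d|15:{15,5,3,1}  Σf=15+5+3+1=24
[q^18] f(1)=1,f(2)=2,f(3)=3,f(6)=6,f(9)=9,f(18)=18 ⇒ 39
q^20  k|20↦f(k): 20:20 10:10 5:5 4:4 2:2 1:1  a_20=42
[q^22] f(22)=22,f(11)=11,f(2)=2,f(1)=1 ⇒ 36
n=30: 1·30 2·15 3·10 5·6 6·5 10·3 15·2 30·1  f→[1+2+3+5+6+10+15+30]=72
d|40:{1,2,4,5,8,10,20,40}  Σf=1+2+4+5+8+10+20+40=90

24, 39, 42, 36, 72, 90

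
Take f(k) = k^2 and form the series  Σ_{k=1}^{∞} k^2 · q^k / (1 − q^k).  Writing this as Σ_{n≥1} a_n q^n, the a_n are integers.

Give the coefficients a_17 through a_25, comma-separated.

290, 455, 362, 546, 500, 610, 530, 850, 651

q^17  k|17↦f(k): 17:289 1:1  a_17=290
d|18:{1,2,3,6,9,18}  Σf=1+4+9+36+81+324=455
n=19: 1·19 19·1  f→[1+361]=362
d|20:{1,2,4,5,10,20}  Σf=1+4+16+25+100+400=546
q^21  k|21↦f(k): 1:1 3:9 7:49 21:441  a_21=500
d|22:{22,11,2,1}  Σf=484+121+4+1=610
[q^23] f(1)=1,f(23)=529 ⇒ 530
n=24: 24·1 12·2 8·3 6·4 4·6 3·8 2·12 1·24  f→[576+144+64+36+16+9+4+1]=850
d|25:{25,5,1}  Σf=625+25+1=651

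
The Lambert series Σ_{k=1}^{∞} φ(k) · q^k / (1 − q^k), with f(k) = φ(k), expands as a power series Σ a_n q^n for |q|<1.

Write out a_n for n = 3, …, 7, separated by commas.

[q^3] φ(1)=1,φ(3)=2 ⇒ 3
q^4  k|4↦φ(k): 4:2 2:1 1:1  a_4=4
q^5  k|5↦φ(k): 1:1 5:4  a_5=5
d|6:{1,2,3,6}  Σφ=1+1+2+2=6
[q^7] φ(7)=6,φ(1)=1 ⇒ 7

3, 4, 5, 6, 7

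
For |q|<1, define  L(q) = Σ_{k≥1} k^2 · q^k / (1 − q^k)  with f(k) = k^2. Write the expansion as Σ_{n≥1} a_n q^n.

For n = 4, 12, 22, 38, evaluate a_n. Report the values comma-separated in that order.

21, 210, 610, 1810

d|4:{1,2,4}  Σf=1+4+16=21
[q^12] f(1)=1,f(2)=4,f(3)=9,f(4)=16,f(6)=36,f(12)=144 ⇒ 210
q^22  k|22↦f(k): 22:484 11:121 2:4 1:1  a_22=610
n=38: 1·38 2·19 19·2 38·1  f→[1+4+361+1444]=1810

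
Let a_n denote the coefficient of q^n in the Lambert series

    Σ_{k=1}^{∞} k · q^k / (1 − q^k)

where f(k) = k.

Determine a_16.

a_16 = 31

d|16:{1,2,4,8,16}  Σf=1+2+4+8+16=31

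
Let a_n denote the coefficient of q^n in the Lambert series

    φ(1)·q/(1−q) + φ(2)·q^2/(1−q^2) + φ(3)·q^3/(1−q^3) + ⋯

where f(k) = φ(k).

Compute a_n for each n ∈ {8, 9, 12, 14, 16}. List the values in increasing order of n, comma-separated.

n=8: 8·1 4·2 2·4 1·8  φ→[4+2+1+1]=8
q^9  k|9↦φ(k): 1:1 3:2 9:6  a_9=9
d|12:{12,6,4,3,2,1}  Σφ=4+2+2+2+1+1=12
n=14: 1·14 2·7 7·2 14·1  φ→[1+1+6+6]=14
d|16:{16,8,4,2,1}  Σφ=8+4+2+1+1=16

8, 9, 12, 14, 16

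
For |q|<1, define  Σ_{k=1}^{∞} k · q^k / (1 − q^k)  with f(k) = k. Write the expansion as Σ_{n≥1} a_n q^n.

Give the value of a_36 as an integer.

[q^36] f(36)=36,f(18)=18,f(12)=12,f(9)=9,f(6)=6,f(4)=4,f(3)=3,f(2)=2,f(1)=1 ⇒ 91

a_36 = 91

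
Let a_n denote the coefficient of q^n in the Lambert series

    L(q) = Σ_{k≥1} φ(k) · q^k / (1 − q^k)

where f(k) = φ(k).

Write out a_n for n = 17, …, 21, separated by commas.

d|17:{1,17}  Σφ=1+16=17
[q^18] φ(18)=6,φ(9)=6,φ(6)=2,φ(3)=2,φ(2)=1,φ(1)=1 ⇒ 18
d|19:{19,1}  Σφ=18+1=19
[q^20] φ(20)=8,φ(10)=4,φ(5)=4,φ(4)=2,φ(2)=1,φ(1)=1 ⇒ 20
q^21  k|21↦φ(k): 21:12 7:6 3:2 1:1  a_21=21

17, 18, 19, 20, 21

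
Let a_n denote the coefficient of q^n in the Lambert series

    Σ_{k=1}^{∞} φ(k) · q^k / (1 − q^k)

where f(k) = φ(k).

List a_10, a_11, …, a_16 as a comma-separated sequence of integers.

d|10:{1,2,5,10}  Σφ=1+1+4+4=10
d|11:{11,1}  Σφ=10+1=11
[q^12] φ(1)=1,φ(2)=1,φ(3)=2,φ(4)=2,φ(6)=2,φ(12)=4 ⇒ 12
q^13  k|13↦φ(k): 13:12 1:1  a_13=13
q^14  k|14↦φ(k): 1:1 2:1 7:6 14:6  a_14=14
d|15:{15,5,3,1}  Σφ=8+4+2+1=15
[q^16] φ(1)=1,φ(2)=1,φ(4)=2,φ(8)=4,φ(16)=8 ⇒ 16

10, 11, 12, 13, 14, 15, 16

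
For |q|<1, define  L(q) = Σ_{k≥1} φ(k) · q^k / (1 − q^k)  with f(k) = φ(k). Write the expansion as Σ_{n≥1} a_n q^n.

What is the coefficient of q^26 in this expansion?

q^26  k|26↦φ(k): 26:12 13:12 2:1 1:1  a_26=26

a_26 = 26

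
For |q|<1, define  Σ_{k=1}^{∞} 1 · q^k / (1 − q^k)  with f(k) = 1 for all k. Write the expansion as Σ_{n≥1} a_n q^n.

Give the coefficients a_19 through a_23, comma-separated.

2, 6, 4, 4, 2

n=19: 1·19 19·1  f→[1+1]=2
[q^20] f(20)=1,f(10)=1,f(5)=1,f(4)=1,f(2)=1,f(1)=1 ⇒ 6
d|21:{1,3,7,21}  Σf=1+1+1+1=4
[q^22] f(1)=1,f(2)=1,f(11)=1,f(22)=1 ⇒ 4
[q^23] f(1)=1,f(23)=1 ⇒ 2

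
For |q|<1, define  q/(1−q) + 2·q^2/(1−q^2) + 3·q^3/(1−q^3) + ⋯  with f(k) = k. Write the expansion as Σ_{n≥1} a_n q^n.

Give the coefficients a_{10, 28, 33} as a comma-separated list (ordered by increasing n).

18, 56, 48

n=10: 10·1 5·2 2·5 1·10  f→[10+5+2+1]=18
[q^28] f(28)=28,f(14)=14,f(7)=7,f(4)=4,f(2)=2,f(1)=1 ⇒ 56
q^33  k|33↦f(k): 33:33 11:11 3:3 1:1  a_33=48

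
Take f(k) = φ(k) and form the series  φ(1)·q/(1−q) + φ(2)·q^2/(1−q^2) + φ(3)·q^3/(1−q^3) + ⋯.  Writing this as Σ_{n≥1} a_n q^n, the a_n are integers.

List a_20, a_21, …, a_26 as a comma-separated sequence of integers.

n=20: 20·1 10·2 5·4 4·5 2·10 1·20  φ→[8+4+4+2+1+1]=20
[q^21] φ(21)=12,φ(7)=6,φ(3)=2,φ(1)=1 ⇒ 21
d|22:{22,11,2,1}  Σφ=10+10+1+1=22
d|23:{1,23}  Σφ=1+22=23
d|24:{1,2,3,4,6,8,12,24}  Σφ=1+1+2+2+2+4+4+8=24
[q^25] φ(1)=1,φ(5)=4,φ(25)=20 ⇒ 25
d|26:{26,13,2,1}  Σφ=12+12+1+1=26

20, 21, 22, 23, 24, 25, 26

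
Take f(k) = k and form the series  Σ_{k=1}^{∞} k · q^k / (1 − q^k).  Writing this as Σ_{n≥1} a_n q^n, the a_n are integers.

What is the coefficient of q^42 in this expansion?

a_42 = 96

n=42: 1·42 2·21 3·14 6·7 7·6 14·3 21·2 42·1  f→[1+2+3+6+7+14+21+42]=96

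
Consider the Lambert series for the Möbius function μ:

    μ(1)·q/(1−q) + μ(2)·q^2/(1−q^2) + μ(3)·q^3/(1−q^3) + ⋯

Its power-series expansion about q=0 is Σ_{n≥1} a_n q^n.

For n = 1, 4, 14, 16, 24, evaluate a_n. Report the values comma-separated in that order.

1, 0, 0, 0, 0

d|1:{1}  Σμ=1=1
[q^4] μ(4)=0,μ(2)=-1,μ(1)=1 ⇒ 0
d|14:{14,7,2,1}  Σμ=1+(-1)+(-1)+1=0
q^16  k|16↦μ(k): 1:1 2:-1 4:0 8:0 16:0  a_16=0
q^24  k|24↦μ(k): 24:0 12:0 8:0 6:1 4:0 3:-1 2:-1 1:1  a_24=0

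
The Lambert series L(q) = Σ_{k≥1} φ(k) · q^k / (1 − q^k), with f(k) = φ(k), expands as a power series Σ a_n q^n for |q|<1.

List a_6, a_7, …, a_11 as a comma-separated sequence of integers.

d|6:{6,3,2,1}  Σφ=2+2+1+1=6
q^7  k|7↦φ(k): 1:1 7:6  a_7=7
q^8  k|8↦φ(k): 1:1 2:1 4:2 8:4  a_8=8
q^9  k|9↦φ(k): 1:1 3:2 9:6  a_9=9
q^10  k|10↦φ(k): 10:4 5:4 2:1 1:1  a_10=10
q^11  k|11↦φ(k): 1:1 11:10  a_11=11

6, 7, 8, 9, 10, 11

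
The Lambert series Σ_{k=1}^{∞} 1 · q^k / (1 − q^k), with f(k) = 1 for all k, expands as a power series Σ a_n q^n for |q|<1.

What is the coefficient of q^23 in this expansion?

q^23  k|23↦f(k): 23:1 1:1  a_23=2

a_23 = 2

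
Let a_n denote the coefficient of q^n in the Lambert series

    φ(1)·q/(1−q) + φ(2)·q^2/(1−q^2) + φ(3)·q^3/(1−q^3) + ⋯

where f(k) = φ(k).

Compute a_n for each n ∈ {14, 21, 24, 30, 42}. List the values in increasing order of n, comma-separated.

d|14:{1,2,7,14}  Σφ=1+1+6+6=14
q^21  k|21↦φ(k): 1:1 3:2 7:6 21:12  a_21=21
[q^24] φ(1)=1,φ(2)=1,φ(3)=2,φ(4)=2,φ(6)=2,φ(8)=4,φ(12)=4,φ(24)=8 ⇒ 24
n=30: 30·1 15·2 10·3 6·5 5·6 3·10 2·15 1·30  φ→[8+8+4+2+4+2+1+1]=30
n=42: 42·1 21·2 14·3 7·6 6·7 3·14 2·21 1·42  φ→[12+12+6+6+2+2+1+1]=42

14, 21, 24, 30, 42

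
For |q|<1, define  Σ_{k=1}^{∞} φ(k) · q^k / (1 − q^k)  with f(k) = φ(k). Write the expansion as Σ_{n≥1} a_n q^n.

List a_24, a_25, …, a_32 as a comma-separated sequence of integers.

d|24:{24,12,8,6,4,3,2,1}  Σφ=8+4+4+2+2+2+1+1=24
[q^25] φ(25)=20,φ(5)=4,φ(1)=1 ⇒ 25
d|26:{26,13,2,1}  Σφ=12+12+1+1=26
n=27: 1·27 3·9 9·3 27·1  φ→[1+2+6+18]=27
n=28: 1·28 2·14 4·7 7·4 14·2 28·1  φ→[1+1+2+6+6+12]=28
[q^29] φ(1)=1,φ(29)=28 ⇒ 29
n=30: 1·30 2·15 3·10 5·6 6·5 10·3 15·2 30·1  φ→[1+1+2+4+2+4+8+8]=30
d|31:{31,1}  Σφ=30+1=31
d|32:{1,2,4,8,16,32}  Σφ=1+1+2+4+8+16=32

24, 25, 26, 27, 28, 29, 30, 31, 32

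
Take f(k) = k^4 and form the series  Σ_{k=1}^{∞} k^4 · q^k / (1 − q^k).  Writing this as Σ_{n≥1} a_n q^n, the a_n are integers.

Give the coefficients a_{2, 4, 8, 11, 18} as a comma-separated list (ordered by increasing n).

d|2:{1,2}  Σf=1+16=17
d|4:{1,2,4}  Σf=1+16+256=273
[q^8] f(1)=1,f(2)=16,f(4)=256,f(8)=4096 ⇒ 4369
q^11  k|11↦f(k): 11:14641 1:1  a_11=14642
n=18: 18·1 9·2 6·3 3·6 2·9 1·18  f→[104976+6561+1296+81+16+1]=112931

17, 273, 4369, 14642, 112931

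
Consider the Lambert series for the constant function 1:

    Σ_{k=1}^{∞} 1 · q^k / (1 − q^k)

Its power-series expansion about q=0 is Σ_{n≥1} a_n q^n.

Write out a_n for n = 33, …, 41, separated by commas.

d|33:{1,3,11,33}  Σf=1+1+1+1=4
n=34: 34·1 17·2 2·17 1·34  f→[1+1+1+1]=4
q^35  k|35↦f(k): 35:1 7:1 5:1 1:1  a_35=4
[q^36] f(36)=1,f(18)=1,f(12)=1,f(9)=1,f(6)=1,f(4)=1,f(3)=1,f(2)=1,f(1)=1 ⇒ 9
n=37: 1·37 37·1  f→[1+1]=2
n=38: 1·38 2·19 19·2 38·1  f→[1+1+1+1]=4
[q^39] f(39)=1,f(13)=1,f(3)=1,f(1)=1 ⇒ 4
[q^40] f(1)=1,f(2)=1,f(4)=1,f(5)=1,f(8)=1,f(10)=1,f(20)=1,f(40)=1 ⇒ 8
d|41:{41,1}  Σf=1+1=2

4, 4, 4, 9, 2, 4, 4, 8, 2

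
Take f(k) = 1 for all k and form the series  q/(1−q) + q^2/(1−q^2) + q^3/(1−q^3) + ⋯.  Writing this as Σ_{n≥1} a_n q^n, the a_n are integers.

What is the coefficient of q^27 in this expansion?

n=27: 1·27 3·9 9·3 27·1  f→[1+1+1+1]=4

a_27 = 4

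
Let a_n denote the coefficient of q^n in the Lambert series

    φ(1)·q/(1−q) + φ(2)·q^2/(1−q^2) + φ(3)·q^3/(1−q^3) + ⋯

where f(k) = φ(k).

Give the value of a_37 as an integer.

q^37  k|37↦φ(k): 37:36 1:1  a_37=37

a_37 = 37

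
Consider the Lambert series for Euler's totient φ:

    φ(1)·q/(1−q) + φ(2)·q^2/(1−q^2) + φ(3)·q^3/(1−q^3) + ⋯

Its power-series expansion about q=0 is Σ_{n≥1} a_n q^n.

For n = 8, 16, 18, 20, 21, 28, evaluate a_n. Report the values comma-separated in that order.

d|8:{1,2,4,8}  Σφ=1+1+2+4=8
[q^16] φ(1)=1,φ(2)=1,φ(4)=2,φ(8)=4,φ(16)=8 ⇒ 16
d|18:{18,9,6,3,2,1}  Σφ=6+6+2+2+1+1=18
q^20  k|20↦φ(k): 20:8 10:4 5:4 4:2 2:1 1:1  a_20=20
d|21:{1,3,7,21}  Σφ=1+2+6+12=21
n=28: 28·1 14·2 7·4 4·7 2·14 1·28  φ→[12+6+6+2+1+1]=28

8, 16, 18, 20, 21, 28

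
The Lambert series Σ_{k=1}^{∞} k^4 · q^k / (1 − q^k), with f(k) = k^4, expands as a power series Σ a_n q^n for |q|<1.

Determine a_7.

a_7 = 2402

[q^7] f(7)=2401,f(1)=1 ⇒ 2402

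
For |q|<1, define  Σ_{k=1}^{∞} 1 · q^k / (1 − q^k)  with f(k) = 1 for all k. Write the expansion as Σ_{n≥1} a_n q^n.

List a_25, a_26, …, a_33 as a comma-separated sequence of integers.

[q^25] f(25)=1,f(5)=1,f(1)=1 ⇒ 3
q^26  k|26↦f(k): 26:1 13:1 2:1 1:1  a_26=4
[q^27] f(27)=1,f(9)=1,f(3)=1,f(1)=1 ⇒ 4
q^28  k|28↦f(k): 28:1 14:1 7:1 4:1 2:1 1:1  a_28=6
d|29:{29,1}  Σf=1+1=2
q^30  k|30↦f(k): 1:1 2:1 3:1 5:1 6:1 10:1 15:1 30:1  a_30=8
d|31:{1,31}  Σf=1+1=2
d|32:{1,2,4,8,16,32}  Σf=1+1+1+1+1+1=6
[q^33] f(1)=1,f(3)=1,f(11)=1,f(33)=1 ⇒ 4

3, 4, 4, 6, 2, 8, 2, 6, 4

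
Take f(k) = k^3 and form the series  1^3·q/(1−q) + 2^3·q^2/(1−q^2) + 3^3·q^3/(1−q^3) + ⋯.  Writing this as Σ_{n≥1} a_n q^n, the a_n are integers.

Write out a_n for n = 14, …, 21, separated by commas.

3096, 3528, 4681, 4914, 6813, 6860, 9198, 9632

n=14: 14·1 7·2 2·7 1·14  f→[2744+343+8+1]=3096
q^15  k|15↦f(k): 1:1 3:27 5:125 15:3375  a_15=3528
q^16  k|16↦f(k): 1:1 2:8 4:64 8:512 16:4096  a_16=4681
q^17  k|17↦f(k): 1:1 17:4913  a_17=4914
n=18: 18·1 9·2 6·3 3·6 2·9 1·18  f→[5832+729+216+27+8+1]=6813
q^19  k|19↦f(k): 19:6859 1:1  a_19=6860
d|20:{1,2,4,5,10,20}  Σf=1+8+64+125+1000+8000=9198
n=21: 1·21 3·7 7·3 21·1  f→[1+27+343+9261]=9632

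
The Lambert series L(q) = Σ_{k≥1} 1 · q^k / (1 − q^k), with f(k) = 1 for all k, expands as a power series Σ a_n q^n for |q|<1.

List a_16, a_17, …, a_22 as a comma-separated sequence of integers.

n=16: 16·1 8·2 4·4 2·8 1·16  f→[1+1+1+1+1]=5
[q^17] f(17)=1,f(1)=1 ⇒ 2
q^18  k|18↦f(k): 18:1 9:1 6:1 3:1 2:1 1:1  a_18=6
q^19  k|19↦f(k): 1:1 19:1  a_19=2
d|20:{1,2,4,5,10,20}  Σf=1+1+1+1+1+1=6
q^21  k|21↦f(k): 21:1 7:1 3:1 1:1  a_21=4
n=22: 1·22 2·11 11·2 22·1  f→[1+1+1+1]=4

5, 2, 6, 2, 6, 4, 4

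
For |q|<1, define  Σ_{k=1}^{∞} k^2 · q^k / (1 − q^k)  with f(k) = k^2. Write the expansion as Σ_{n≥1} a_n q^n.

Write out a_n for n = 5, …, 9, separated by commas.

q^5  k|5↦f(k): 1:1 5:25  a_5=26
[q^6] f(1)=1,f(2)=4,f(3)=9,f(6)=36 ⇒ 50
[q^7] f(1)=1,f(7)=49 ⇒ 50
[q^8] f(8)=64,f(4)=16,f(2)=4,f(1)=1 ⇒ 85
d|9:{9,3,1}  Σf=81+9+1=91

26, 50, 50, 85, 91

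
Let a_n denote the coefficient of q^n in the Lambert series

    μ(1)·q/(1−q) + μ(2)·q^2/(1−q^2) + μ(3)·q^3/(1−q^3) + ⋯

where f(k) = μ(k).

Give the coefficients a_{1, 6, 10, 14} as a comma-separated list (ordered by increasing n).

n=1: 1·1  μ→[1]=1
n=6: 1·6 2·3 3·2 6·1  μ→[1+(-1)+(-1)+1]=0
n=10: 10·1 5·2 2·5 1·10  μ→[1+(-1)+(-1)+1]=0
n=14: 14·1 7·2 2·7 1·14  μ→[1+(-1)+(-1)+1]=0

1, 0, 0, 0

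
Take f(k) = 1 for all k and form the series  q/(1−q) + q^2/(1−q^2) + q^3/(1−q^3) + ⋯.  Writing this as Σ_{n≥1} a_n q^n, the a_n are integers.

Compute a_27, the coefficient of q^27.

a_27 = 4

n=27: 27·1 9·3 3·9 1·27  f→[1+1+1+1]=4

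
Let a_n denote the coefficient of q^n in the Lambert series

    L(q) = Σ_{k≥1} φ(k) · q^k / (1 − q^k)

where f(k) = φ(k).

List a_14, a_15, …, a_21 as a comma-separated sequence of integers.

d|14:{1,2,7,14}  Σφ=1+1+6+6=14
q^15  k|15↦φ(k): 15:8 5:4 3:2 1:1  a_15=15
[q^16] φ(1)=1,φ(2)=1,φ(4)=2,φ(8)=4,φ(16)=8 ⇒ 16
d|17:{17,1}  Σφ=16+1=17
[q^18] φ(18)=6,φ(9)=6,φ(6)=2,φ(3)=2,φ(2)=1,φ(1)=1 ⇒ 18
n=19: 1·19 19·1  φ→[1+18]=19
q^20  k|20↦φ(k): 20:8 10:4 5:4 4:2 2:1 1:1  a_20=20
d|21:{1,3,7,21}  Σφ=1+2+6+12=21

14, 15, 16, 17, 18, 19, 20, 21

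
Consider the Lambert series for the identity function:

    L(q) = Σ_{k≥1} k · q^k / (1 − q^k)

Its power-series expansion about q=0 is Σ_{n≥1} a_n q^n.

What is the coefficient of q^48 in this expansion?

a_48 = 124

n=48: 1·48 2·24 3·16 4·12 6·8 8·6 12·4 16·3 24·2 48·1  f→[1+2+3+4+6+8+12+16+24+48]=124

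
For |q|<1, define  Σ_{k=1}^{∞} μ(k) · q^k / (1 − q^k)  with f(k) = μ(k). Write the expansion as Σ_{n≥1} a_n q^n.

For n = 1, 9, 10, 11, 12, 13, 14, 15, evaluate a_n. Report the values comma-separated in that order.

d|1:{1}  Σμ=1=1
n=9: 9·1 3·3 1·9  μ→[0+(-1)+1]=0
[q^10] μ(1)=1,μ(2)=-1,μ(5)=-1,μ(10)=1 ⇒ 0
n=11: 1·11 11·1  μ→[1+(-1)]=0
n=12: 12·1 6·2 4·3 3·4 2·6 1·12  μ→[0+1+0+(-1)+(-1)+1]=0
n=13: 1·13 13·1  μ→[1+(-1)]=0
[q^14] μ(1)=1,μ(2)=-1,μ(7)=-1,μ(14)=1 ⇒ 0
[q^15] μ(1)=1,μ(3)=-1,μ(5)=-1,μ(15)=1 ⇒ 0

1, 0, 0, 0, 0, 0, 0, 0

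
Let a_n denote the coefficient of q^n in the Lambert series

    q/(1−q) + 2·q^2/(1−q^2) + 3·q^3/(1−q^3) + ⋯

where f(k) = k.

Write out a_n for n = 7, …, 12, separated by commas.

8, 15, 13, 18, 12, 28

d|7:{1,7}  Σf=1+7=8
n=8: 8·1 4·2 2·4 1·8  f→[8+4+2+1]=15
q^9  k|9↦f(k): 9:9 3:3 1:1  a_9=13
d|10:{1,2,5,10}  Σf=1+2+5+10=18
n=11: 1·11 11·1  f→[1+11]=12
q^12  k|12↦f(k): 1:1 2:2 3:3 4:4 6:6 12:12  a_12=28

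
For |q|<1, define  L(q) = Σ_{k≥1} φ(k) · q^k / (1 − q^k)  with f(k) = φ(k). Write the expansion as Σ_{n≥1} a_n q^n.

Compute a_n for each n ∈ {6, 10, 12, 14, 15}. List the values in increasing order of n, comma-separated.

d|6:{1,2,3,6}  Σφ=1+1+2+2=6
[q^10] φ(1)=1,φ(2)=1,φ(5)=4,φ(10)=4 ⇒ 10
[q^12] φ(12)=4,φ(6)=2,φ(4)=2,φ(3)=2,φ(2)=1,φ(1)=1 ⇒ 12
n=14: 14·1 7·2 2·7 1·14  φ→[6+6+1+1]=14
n=15: 1·15 3·5 5·3 15·1  φ→[1+2+4+8]=15

6, 10, 12, 14, 15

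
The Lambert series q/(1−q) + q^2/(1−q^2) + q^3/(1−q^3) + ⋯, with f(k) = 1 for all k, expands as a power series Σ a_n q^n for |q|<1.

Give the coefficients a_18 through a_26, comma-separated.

6, 2, 6, 4, 4, 2, 8, 3, 4

[q^18] f(18)=1,f(9)=1,f(6)=1,f(3)=1,f(2)=1,f(1)=1 ⇒ 6
q^19  k|19↦f(k): 19:1 1:1  a_19=2
[q^20] f(1)=1,f(2)=1,f(4)=1,f(5)=1,f(10)=1,f(20)=1 ⇒ 6
n=21: 21·1 7·3 3·7 1·21  f→[1+1+1+1]=4
q^22  k|22↦f(k): 1:1 2:1 11:1 22:1  a_22=4
n=23: 23·1 1·23  f→[1+1]=2
d|24:{1,2,3,4,6,8,12,24}  Σf=1+1+1+1+1+1+1+1=8
n=25: 25·1 5·5 1·25  f→[1+1+1]=3
q^26  k|26↦f(k): 1:1 2:1 13:1 26:1  a_26=4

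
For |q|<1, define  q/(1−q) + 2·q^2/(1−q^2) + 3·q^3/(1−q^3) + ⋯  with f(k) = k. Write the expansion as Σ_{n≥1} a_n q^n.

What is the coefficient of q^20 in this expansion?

q^20  k|20↦f(k): 1:1 2:2 4:4 5:5 10:10 20:20  a_20=42

a_20 = 42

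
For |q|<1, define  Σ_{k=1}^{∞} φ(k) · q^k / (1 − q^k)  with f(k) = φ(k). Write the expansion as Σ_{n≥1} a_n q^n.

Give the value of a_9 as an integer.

[q^9] φ(1)=1,φ(3)=2,φ(9)=6 ⇒ 9

a_9 = 9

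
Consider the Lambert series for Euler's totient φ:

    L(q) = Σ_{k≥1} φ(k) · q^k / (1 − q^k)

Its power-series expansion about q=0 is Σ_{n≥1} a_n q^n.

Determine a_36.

n=36: 1·36 2·18 3·12 4·9 6·6 9·4 12·3 18·2 36·1  φ→[1+1+2+2+2+6+4+6+12]=36

a_36 = 36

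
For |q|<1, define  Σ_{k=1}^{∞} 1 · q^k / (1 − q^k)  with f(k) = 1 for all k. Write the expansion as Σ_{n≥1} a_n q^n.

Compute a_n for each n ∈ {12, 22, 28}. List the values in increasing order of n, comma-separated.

6, 4, 6

[q^12] f(1)=1,f(2)=1,f(3)=1,f(4)=1,f(6)=1,f(12)=1 ⇒ 6
n=22: 22·1 11·2 2·11 1·22  f→[1+1+1+1]=4
n=28: 1·28 2·14 4·7 7·4 14·2 28·1  f→[1+1+1+1+1+1]=6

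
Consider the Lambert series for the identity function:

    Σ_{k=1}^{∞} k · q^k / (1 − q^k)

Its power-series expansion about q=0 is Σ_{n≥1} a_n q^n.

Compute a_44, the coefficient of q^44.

q^44  k|44↦f(k): 44:44 22:22 11:11 4:4 2:2 1:1  a_44=84

a_44 = 84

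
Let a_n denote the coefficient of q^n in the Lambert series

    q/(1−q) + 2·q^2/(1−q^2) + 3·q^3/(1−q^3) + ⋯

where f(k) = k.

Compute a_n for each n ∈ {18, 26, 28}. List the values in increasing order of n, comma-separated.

39, 42, 56

d|18:{1,2,3,6,9,18}  Σf=1+2+3+6+9+18=39
q^26  k|26↦f(k): 26:26 13:13 2:2 1:1  a_26=42
[q^28] f(28)=28,f(14)=14,f(7)=7,f(4)=4,f(2)=2,f(1)=1 ⇒ 56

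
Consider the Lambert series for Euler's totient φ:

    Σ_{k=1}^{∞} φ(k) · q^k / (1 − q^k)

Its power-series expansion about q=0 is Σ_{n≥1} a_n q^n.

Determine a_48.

d|48:{1,2,3,4,6,8,12,16,24,48}  Σφ=1+1+2+2+2+4+4+8+8+16=48

a_48 = 48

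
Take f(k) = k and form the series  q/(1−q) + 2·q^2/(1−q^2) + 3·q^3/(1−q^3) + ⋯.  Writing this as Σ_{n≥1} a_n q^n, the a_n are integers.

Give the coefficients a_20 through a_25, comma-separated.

42, 32, 36, 24, 60, 31

d|20:{20,10,5,4,2,1}  Σf=20+10+5+4+2+1=42
[q^21] f(21)=21,f(7)=7,f(3)=3,f(1)=1 ⇒ 32
q^22  k|22↦f(k): 1:1 2:2 11:11 22:22  a_22=36
d|23:{1,23}  Σf=1+23=24
n=24: 24·1 12·2 8·3 6·4 4·6 3·8 2·12 1·24  f→[24+12+8+6+4+3+2+1]=60
n=25: 25·1 5·5 1·25  f→[25+5+1]=31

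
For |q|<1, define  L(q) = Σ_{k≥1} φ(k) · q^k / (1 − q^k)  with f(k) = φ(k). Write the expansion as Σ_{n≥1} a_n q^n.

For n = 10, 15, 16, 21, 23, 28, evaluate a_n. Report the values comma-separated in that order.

n=10: 1·10 2·5 5·2 10·1  φ→[1+1+4+4]=10
[q^15] φ(15)=8,φ(5)=4,φ(3)=2,φ(1)=1 ⇒ 15
n=16: 16·1 8·2 4·4 2·8 1·16  φ→[8+4+2+1+1]=16
n=21: 21·1 7·3 3·7 1·21  φ→[12+6+2+1]=21
d|23:{1,23}  Σφ=1+22=23
n=28: 1·28 2·14 4·7 7·4 14·2 28·1  φ→[1+1+2+6+6+12]=28

10, 15, 16, 21, 23, 28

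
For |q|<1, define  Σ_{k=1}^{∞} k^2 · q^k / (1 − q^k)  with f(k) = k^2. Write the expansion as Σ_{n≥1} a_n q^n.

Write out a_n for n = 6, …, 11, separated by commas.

n=6: 6·1 3·2 2·3 1·6  f→[36+9+4+1]=50
[q^7] f(7)=49,f(1)=1 ⇒ 50
d|8:{8,4,2,1}  Σf=64+16+4+1=85
n=9: 1·9 3·3 9·1  f→[1+9+81]=91
d|10:{1,2,5,10}  Σf=1+4+25+100=130
q^11  k|11↦f(k): 1:1 11:121  a_11=122

50, 50, 85, 91, 130, 122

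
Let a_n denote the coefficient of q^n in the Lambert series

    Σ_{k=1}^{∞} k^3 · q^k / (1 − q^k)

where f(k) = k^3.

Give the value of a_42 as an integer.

d|42:{42,21,14,7,6,3,2,1}  Σf=74088+9261+2744+343+216+27+8+1=86688

a_42 = 86688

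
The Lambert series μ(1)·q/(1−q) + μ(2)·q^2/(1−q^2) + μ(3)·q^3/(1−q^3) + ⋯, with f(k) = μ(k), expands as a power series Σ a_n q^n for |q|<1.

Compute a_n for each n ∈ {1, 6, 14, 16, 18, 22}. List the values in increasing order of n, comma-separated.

[q^1] μ(1)=1 ⇒ 1
d|6:{1,2,3,6}  Σμ=1+(-1)+(-1)+1=0
n=14: 14·1 7·2 2·7 1·14  μ→[1+(-1)+(-1)+1]=0
q^16  k|16↦μ(k): 16:0 8:0 4:0 2:-1 1:1  a_16=0
n=18: 18·1 9·2 6·3 3·6 2·9 1·18  μ→[0+0+1+(-1)+(-1)+1]=0
[q^22] μ(22)=1,μ(11)=-1,μ(2)=-1,μ(1)=1 ⇒ 0

1, 0, 0, 0, 0, 0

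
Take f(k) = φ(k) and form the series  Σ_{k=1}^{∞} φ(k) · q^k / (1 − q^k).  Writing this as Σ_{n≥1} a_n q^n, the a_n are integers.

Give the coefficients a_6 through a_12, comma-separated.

[q^6] φ(6)=2,φ(3)=2,φ(2)=1,φ(1)=1 ⇒ 6
q^7  k|7↦φ(k): 1:1 7:6  a_7=7
n=8: 1·8 2·4 4·2 8·1  φ→[1+1+2+4]=8
n=9: 9·1 3·3 1·9  φ→[6+2+1]=9
n=10: 10·1 5·2 2·5 1·10  φ→[4+4+1+1]=10
d|11:{11,1}  Σφ=10+1=11
q^12  k|12↦φ(k): 12:4 6:2 4:2 3:2 2:1 1:1  a_12=12

6, 7, 8, 9, 10, 11, 12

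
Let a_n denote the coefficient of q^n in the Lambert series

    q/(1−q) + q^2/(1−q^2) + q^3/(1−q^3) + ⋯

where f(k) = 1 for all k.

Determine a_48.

a_48 = 10

d|48:{1,2,3,4,6,8,12,16,24,48}  Σf=1+1+1+1+1+1+1+1+1+1=10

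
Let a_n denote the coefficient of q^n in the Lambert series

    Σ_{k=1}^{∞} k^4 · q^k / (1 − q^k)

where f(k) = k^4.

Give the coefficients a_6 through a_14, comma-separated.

1394, 2402, 4369, 6643, 10642, 14642, 22386, 28562, 40834

n=6: 1·6 2·3 3·2 6·1  f→[1+16+81+1296]=1394
n=7: 1·7 7·1  f→[1+2401]=2402
q^8  k|8↦f(k): 8:4096 4:256 2:16 1:1  a_8=4369
d|9:{1,3,9}  Σf=1+81+6561=6643
n=10: 1·10 2·5 5·2 10·1  f→[1+16+625+10000]=10642
n=11: 11·1 1·11  f→[14641+1]=14642
q^12  k|12↦f(k): 12:20736 6:1296 4:256 3:81 2:16 1:1  a_12=22386
n=13: 1·13 13·1  f→[1+28561]=28562
[q^14] f(1)=1,f(2)=16,f(7)=2401,f(14)=38416 ⇒ 40834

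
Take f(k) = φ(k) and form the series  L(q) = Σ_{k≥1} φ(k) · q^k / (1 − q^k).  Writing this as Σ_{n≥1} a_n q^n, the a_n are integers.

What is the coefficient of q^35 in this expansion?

q^35  k|35↦φ(k): 35:24 7:6 5:4 1:1  a_35=35

a_35 = 35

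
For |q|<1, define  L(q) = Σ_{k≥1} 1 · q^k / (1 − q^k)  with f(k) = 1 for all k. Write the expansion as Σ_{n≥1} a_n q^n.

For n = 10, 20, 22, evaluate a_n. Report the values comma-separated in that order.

q^10  k|10↦f(k): 1:1 2:1 5:1 10:1  a_10=4
q^20  k|20↦f(k): 1:1 2:1 4:1 5:1 10:1 20:1  a_20=6
[q^22] f(1)=1,f(2)=1,f(11)=1,f(22)=1 ⇒ 4

4, 6, 4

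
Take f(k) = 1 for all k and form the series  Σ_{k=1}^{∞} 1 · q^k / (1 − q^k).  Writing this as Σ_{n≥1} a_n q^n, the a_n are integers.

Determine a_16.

[q^16] f(1)=1,f(2)=1,f(4)=1,f(8)=1,f(16)=1 ⇒ 5

a_16 = 5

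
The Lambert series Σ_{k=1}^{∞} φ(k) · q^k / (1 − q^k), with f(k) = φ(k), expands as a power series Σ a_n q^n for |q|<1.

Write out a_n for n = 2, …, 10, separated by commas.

d|2:{1,2}  Σφ=1+1=2
[q^3] φ(3)=2,φ(1)=1 ⇒ 3
[q^4] φ(1)=1,φ(2)=1,φ(4)=2 ⇒ 4
d|5:{1,5}  Σφ=1+4=5
d|6:{1,2,3,6}  Σφ=1+1+2+2=6
[q^7] φ(7)=6,φ(1)=1 ⇒ 7
[q^8] φ(8)=4,φ(4)=2,φ(2)=1,φ(1)=1 ⇒ 8
[q^9] φ(9)=6,φ(3)=2,φ(1)=1 ⇒ 9
d|10:{10,5,2,1}  Σφ=4+4+1+1=10

2, 3, 4, 5, 6, 7, 8, 9, 10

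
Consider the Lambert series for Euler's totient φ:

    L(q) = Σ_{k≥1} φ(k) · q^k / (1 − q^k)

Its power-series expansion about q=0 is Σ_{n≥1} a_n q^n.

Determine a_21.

d|21:{1,3,7,21}  Σφ=1+2+6+12=21

a_21 = 21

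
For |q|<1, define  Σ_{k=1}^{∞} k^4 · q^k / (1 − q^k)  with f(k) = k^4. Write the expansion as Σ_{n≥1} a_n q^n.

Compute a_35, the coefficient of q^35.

a_35 = 1503652

n=35: 1·35 5·7 7·5 35·1  f→[1+625+2401+1500625]=1503652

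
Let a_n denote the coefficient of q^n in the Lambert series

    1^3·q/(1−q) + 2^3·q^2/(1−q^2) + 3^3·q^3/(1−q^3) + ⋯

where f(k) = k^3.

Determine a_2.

a_2 = 9

n=2: 1·2 2·1  f→[1+8]=9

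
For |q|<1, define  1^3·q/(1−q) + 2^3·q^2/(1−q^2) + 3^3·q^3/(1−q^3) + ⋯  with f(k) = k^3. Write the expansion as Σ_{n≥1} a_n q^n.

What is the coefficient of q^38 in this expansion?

a_38 = 61740

d|38:{38,19,2,1}  Σf=54872+6859+8+1=61740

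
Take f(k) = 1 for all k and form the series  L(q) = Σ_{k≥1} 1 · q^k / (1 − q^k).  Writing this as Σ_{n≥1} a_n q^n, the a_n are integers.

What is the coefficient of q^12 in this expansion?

d|12:{12,6,4,3,2,1}  Σf=1+1+1+1+1+1=6

a_12 = 6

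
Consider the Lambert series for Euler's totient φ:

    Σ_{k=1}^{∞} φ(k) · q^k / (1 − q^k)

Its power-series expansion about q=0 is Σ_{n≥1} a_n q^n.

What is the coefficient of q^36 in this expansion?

d|36:{1,2,3,4,6,9,12,18,36}  Σφ=1+1+2+2+2+6+4+6+12=36

a_36 = 36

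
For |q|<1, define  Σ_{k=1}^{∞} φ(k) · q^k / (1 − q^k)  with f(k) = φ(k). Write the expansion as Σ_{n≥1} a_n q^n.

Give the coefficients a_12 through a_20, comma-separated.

q^12  k|12↦φ(k): 12:4 6:2 4:2 3:2 2:1 1:1  a_12=12
n=13: 1·13 13·1  φ→[1+12]=13
[q^14] φ(14)=6,φ(7)=6,φ(2)=1,φ(1)=1 ⇒ 14
[q^15] φ(1)=1,φ(3)=2,φ(5)=4,φ(15)=8 ⇒ 15
q^16  k|16↦φ(k): 16:8 8:4 4:2 2:1 1:1  a_16=16
[q^17] φ(17)=16,φ(1)=1 ⇒ 17
d|18:{1,2,3,6,9,18}  Σφ=1+1+2+2+6+6=18
d|19:{19,1}  Σφ=18+1=19
n=20: 20·1 10·2 5·4 4·5 2·10 1·20  φ→[8+4+4+2+1+1]=20

12, 13, 14, 15, 16, 17, 18, 19, 20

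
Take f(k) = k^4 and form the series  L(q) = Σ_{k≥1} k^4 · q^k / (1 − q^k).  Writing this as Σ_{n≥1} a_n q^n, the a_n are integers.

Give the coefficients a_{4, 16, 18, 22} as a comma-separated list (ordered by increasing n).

q^4  k|4↦f(k): 1:1 2:16 4:256  a_4=273
d|16:{16,8,4,2,1}  Σf=65536+4096+256+16+1=69905
d|18:{1,2,3,6,9,18}  Σf=1+16+81+1296+6561+104976=112931
n=22: 22·1 11·2 2·11 1·22  f→[234256+14641+16+1]=248914

273, 69905, 112931, 248914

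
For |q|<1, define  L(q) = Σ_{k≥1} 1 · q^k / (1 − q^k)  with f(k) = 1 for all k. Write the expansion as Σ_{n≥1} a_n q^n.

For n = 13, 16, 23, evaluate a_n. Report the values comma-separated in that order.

n=13: 13·1 1·13  f→[1+1]=2
n=16: 1·16 2·8 4·4 8·2 16·1  f→[1+1+1+1+1]=5
[q^23] f(23)=1,f(1)=1 ⇒ 2

2, 5, 2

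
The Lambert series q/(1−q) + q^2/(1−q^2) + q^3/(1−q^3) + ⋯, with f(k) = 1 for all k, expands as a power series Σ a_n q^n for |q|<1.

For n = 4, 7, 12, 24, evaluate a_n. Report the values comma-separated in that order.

3, 2, 6, 8

d|4:{1,2,4}  Σf=1+1+1=3
n=7: 1·7 7·1  f→[1+1]=2
d|12:{1,2,3,4,6,12}  Σf=1+1+1+1+1+1=6
d|24:{24,12,8,6,4,3,2,1}  Σf=1+1+1+1+1+1+1+1=8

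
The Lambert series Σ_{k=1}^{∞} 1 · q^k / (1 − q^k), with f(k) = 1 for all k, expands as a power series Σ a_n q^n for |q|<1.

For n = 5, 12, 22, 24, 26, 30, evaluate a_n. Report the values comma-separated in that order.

2, 6, 4, 8, 4, 8

q^5  k|5↦f(k): 5:1 1:1  a_5=2
n=12: 1·12 2·6 3·4 4·3 6·2 12·1  f→[1+1+1+1+1+1]=6
d|22:{1,2,11,22}  Σf=1+1+1+1=4
q^24  k|24↦f(k): 24:1 12:1 8:1 6:1 4:1 3:1 2:1 1:1  a_24=8
q^26  k|26↦f(k): 26:1 13:1 2:1 1:1  a_26=4
q^30  k|30↦f(k): 1:1 2:1 3:1 5:1 6:1 10:1 15:1 30:1  a_30=8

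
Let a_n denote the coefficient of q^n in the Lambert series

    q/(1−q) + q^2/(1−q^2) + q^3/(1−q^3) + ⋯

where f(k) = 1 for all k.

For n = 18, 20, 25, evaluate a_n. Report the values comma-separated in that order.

q^18  k|18↦f(k): 1:1 2:1 3:1 6:1 9:1 18:1  a_18=6
n=20: 1·20 2·10 4·5 5·4 10·2 20·1  f→[1+1+1+1+1+1]=6
n=25: 25·1 5·5 1·25  f→[1+1+1]=3

6, 6, 3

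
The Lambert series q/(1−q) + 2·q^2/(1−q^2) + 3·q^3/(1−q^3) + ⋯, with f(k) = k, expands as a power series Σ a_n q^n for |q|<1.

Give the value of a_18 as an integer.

a_18 = 39

d|18:{18,9,6,3,2,1}  Σf=18+9+6+3+2+1=39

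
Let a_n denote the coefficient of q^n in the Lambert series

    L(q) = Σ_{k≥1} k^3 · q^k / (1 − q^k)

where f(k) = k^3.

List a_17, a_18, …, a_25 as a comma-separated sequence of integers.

4914, 6813, 6860, 9198, 9632, 11988, 12168, 16380, 15751

[q^17] f(1)=1,f(17)=4913 ⇒ 4914
[q^18] f(18)=5832,f(9)=729,f(6)=216,f(3)=27,f(2)=8,f(1)=1 ⇒ 6813
d|19:{1,19}  Σf=1+6859=6860
[q^20] f(20)=8000,f(10)=1000,f(5)=125,f(4)=64,f(2)=8,f(1)=1 ⇒ 9198
d|21:{21,7,3,1}  Σf=9261+343+27+1=9632
d|22:{22,11,2,1}  Σf=10648+1331+8+1=11988
d|23:{23,1}  Σf=12167+1=12168
q^24  k|24↦f(k): 1:1 2:8 3:27 4:64 6:216 8:512 12:1728 24:13824  a_24=16380
q^25  k|25↦f(k): 1:1 5:125 25:15625  a_25=15751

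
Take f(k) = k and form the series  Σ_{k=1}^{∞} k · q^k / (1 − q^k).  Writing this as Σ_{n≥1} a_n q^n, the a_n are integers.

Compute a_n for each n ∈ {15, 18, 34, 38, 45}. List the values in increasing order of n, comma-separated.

24, 39, 54, 60, 78

d|15:{15,5,3,1}  Σf=15+5+3+1=24
d|18:{18,9,6,3,2,1}  Σf=18+9+6+3+2+1=39
q^34  k|34↦f(k): 34:34 17:17 2:2 1:1  a_34=54
n=38: 38·1 19·2 2·19 1·38  f→[38+19+2+1]=60
[q^45] f(1)=1,f(3)=3,f(5)=5,f(9)=9,f(15)=15,f(45)=45 ⇒ 78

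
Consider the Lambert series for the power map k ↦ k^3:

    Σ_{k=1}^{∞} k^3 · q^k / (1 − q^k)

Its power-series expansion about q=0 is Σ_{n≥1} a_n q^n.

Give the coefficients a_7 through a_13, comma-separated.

n=7: 7·1 1·7  f→[343+1]=344
[q^8] f(1)=1,f(2)=8,f(4)=64,f(8)=512 ⇒ 585
d|9:{1,3,9}  Σf=1+27+729=757
n=10: 1·10 2·5 5·2 10·1  f→[1+8+125+1000]=1134
d|11:{1,11}  Σf=1+1331=1332
n=12: 1·12 2·6 3·4 4·3 6·2 12·1  f→[1+8+27+64+216+1728]=2044
d|13:{13,1}  Σf=2197+1=2198

344, 585, 757, 1134, 1332, 2044, 2198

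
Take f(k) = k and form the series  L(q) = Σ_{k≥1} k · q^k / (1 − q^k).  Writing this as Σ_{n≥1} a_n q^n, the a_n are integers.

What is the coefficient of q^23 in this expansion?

a_23 = 24

d|23:{23,1}  Σf=23+1=24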